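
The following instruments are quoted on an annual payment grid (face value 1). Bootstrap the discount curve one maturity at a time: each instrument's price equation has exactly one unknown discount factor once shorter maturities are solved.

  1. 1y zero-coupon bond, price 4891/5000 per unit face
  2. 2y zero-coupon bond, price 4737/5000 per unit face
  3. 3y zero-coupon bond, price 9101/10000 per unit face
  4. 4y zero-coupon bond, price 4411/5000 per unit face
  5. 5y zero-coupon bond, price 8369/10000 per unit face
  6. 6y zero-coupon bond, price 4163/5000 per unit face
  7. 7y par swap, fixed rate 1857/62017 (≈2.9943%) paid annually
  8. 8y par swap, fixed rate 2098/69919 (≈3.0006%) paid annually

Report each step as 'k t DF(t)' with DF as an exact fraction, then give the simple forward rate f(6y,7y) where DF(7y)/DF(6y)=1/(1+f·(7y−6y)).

1 1 4891/5000
2 2 4737/5000
3 3 9101/10000
4 4 4411/5000
5 5 8369/10000
6 6 4163/5000
7 7 8143/10000
8 8 3951/5000
f(6y,7y) = ((4163/5000)/(8143/10000) − 1)/(1) = 183/8143 ≈ 2.2473%

step 1 [1y] zero: DF = P = 4891/5000 ≈ 0.978200
step 2 [2y] zero: DF = P = 4737/5000 ≈ 0.947400
step 3 [3y] zero: DF = P = 9101/10000 ≈ 0.910100
step 4 [4y] zero: DF = P = 4411/5000 ≈ 0.882200
step 5 [5y] zero: DF = P = 8369/10000 ≈ 0.836900
step 6 [6y] zero: DF = P = 4163/5000 ≈ 0.832600
step 7 [7y] swap r/1=1857/62017: DF=(1 − 1857/62017·(0.978200+0.947400+0.910100+0.882200+0.836900+0.832600))/(1+1857/62017) = 8143/10000 ≈ 0.814300
step 8 [8y] swap r/1=2098/69919: DF=(1 − 2098/69919·(0.978200+0.947400+0.910100+0.882200+0.836900+0.832600+0.814300))/(1+2098/69919) = 3951/5000 ≈ 0.790200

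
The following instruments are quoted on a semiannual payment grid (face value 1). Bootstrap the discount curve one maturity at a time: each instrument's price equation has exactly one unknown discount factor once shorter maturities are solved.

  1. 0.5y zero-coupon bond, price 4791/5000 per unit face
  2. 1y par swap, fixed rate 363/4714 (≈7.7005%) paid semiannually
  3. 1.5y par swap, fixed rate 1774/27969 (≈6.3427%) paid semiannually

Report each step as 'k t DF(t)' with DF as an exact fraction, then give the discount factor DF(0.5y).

step 1 [0.5y] zero: DF = P = 4791/5000 ≈ 0.958200
step 2 [1y] swap r/2=363/9428: DF=(1 − 363/9428·(0.958200))/(1+363/9428) = 4637/5000 ≈ 0.927400
step 3 [1.5y] swap r/2=887/27969: DF=(1 − 887/27969·(0.958200+0.927400))/(1+887/27969) = 9113/10000 ≈ 0.911300

1 1/2 4791/5000
2 1 4637/5000
3 3/2 9113/10000
DF(0.5y) = 4791/5000 ≈ 0.958200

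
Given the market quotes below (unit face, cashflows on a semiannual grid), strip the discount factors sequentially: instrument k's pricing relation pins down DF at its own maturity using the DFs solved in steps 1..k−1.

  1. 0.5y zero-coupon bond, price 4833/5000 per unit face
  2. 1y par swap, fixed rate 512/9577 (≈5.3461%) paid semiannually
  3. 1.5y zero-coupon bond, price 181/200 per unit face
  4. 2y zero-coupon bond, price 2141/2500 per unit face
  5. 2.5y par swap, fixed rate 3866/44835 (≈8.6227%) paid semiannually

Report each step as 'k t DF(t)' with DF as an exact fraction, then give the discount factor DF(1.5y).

1 1/2 4833/5000
2 1 593/625
3 3/2 181/200
4 2 2141/2500
5 5/2 8067/10000
DF(1.5y) = 181/200 ≈ 0.905000

step 1 [0.5y] zero: DF = P = 4833/5000 ≈ 0.966600
step 2 [1y] swap r/2=256/9577: DF=(1 − 256/9577·(0.966600))/(1+256/9577) = 593/625 ≈ 0.948800
step 3 [1.5y] zero: DF = P = 181/200 ≈ 0.905000
step 4 [2y] zero: DF = P = 2141/2500 ≈ 0.856400
step 5 [2.5y] swap r/2=1933/44835: DF=(1 − 1933/44835·(0.966600+0.948800+0.905000+0.856400))/(1+1933/44835) = 8067/10000 ≈ 0.806700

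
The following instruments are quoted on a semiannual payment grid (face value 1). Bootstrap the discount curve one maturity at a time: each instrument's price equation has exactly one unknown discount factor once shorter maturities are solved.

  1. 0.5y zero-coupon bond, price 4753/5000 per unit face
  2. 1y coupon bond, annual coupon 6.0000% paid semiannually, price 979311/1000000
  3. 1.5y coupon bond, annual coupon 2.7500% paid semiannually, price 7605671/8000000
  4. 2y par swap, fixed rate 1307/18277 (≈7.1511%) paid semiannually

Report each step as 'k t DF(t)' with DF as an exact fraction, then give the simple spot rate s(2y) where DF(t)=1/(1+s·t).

1 1/2 4753/5000
2 1 9231/10000
3 3/2 2281/2500
4 2 8693/10000
s(2y) = (1/(8693/10000) − 1)/(2) = 1307/17386 ≈ 7.5175%

step 1 [0.5y] zero: DF = P = 4753/5000 ≈ 0.950600
step 2 [1y] bond c/2=3/100: DF=(979311/1000000 − 3/100·(0.950600))/(1+3/100) = 9231/10000 ≈ 0.923100
step 3 [1.5y] bond c/2=11/800: DF=(7605671/8000000 − 11/800·(0.950600+0.923100))/(1+11/800) = 2281/2500 ≈ 0.912400
step 4 [2y] swap r/2=1307/36554: DF=(1 − 1307/36554·(0.950600+0.923100+0.912400))/(1+1307/36554) = 8693/10000 ≈ 0.869300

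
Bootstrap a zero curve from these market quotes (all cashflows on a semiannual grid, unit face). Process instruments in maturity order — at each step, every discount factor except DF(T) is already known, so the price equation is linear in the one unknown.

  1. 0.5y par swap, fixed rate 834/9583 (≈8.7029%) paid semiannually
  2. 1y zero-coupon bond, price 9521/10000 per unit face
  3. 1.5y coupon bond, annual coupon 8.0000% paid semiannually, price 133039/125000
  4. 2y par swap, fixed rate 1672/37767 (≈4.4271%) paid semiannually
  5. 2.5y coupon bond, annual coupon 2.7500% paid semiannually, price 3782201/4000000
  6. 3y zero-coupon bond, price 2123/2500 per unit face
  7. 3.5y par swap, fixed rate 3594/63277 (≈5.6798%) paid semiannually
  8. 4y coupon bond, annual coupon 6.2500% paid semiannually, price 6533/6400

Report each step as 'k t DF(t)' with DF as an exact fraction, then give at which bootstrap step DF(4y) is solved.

1 1/2 9583/10000
2 1 9521/10000
3 3/2 9499/10000
4 2 2291/2500
5 5/2 1763/2000
6 3 2123/2500
7 7/2 8203/10000
8 4 7981/10000
DF(4y) is solved at step 8

step 1 [0.5y] swap r/2=417/9583: DF=(1 − 417/9583·(0))/(1+417/9583) = 9583/10000 ≈ 0.958300
step 2 [1y] zero: DF = P = 9521/10000 ≈ 0.952100
step 3 [1.5y] bond c/2=1/25: DF=(133039/125000 − 1/25·(0.958300+0.952100))/(1+1/25) = 9499/10000 ≈ 0.949900
step 4 [2y] swap r/2=836/37767: DF=(1 − 836/37767·(0.958300+0.952100+0.949900))/(1+836/37767) = 2291/2500 ≈ 0.916400
step 5 [2.5y] bond c/2=11/800: DF=(3782201/4000000 − 11/800·(0.958300+0.952100+0.949900+0.916400))/(1+11/800) = 1763/2000 ≈ 0.881500
step 6 [3y] zero: DF = P = 2123/2500 ≈ 0.849200
step 7 [3.5y] swap r/2=1797/63277: DF=(1 − 1797/63277·(0.958300+0.952100+0.949900+0.916400+0.881500+0.849200))/(1+1797/63277) = 8203/10000 ≈ 0.820300
step 8 [4y] bond c/2=1/32: DF=(6533/6400 − 1/32·(0.958300+0.952100+0.949900+0.916400+0.881500+0.849200+0.820300))/(1+1/32) = 7981/10000 ≈ 0.798100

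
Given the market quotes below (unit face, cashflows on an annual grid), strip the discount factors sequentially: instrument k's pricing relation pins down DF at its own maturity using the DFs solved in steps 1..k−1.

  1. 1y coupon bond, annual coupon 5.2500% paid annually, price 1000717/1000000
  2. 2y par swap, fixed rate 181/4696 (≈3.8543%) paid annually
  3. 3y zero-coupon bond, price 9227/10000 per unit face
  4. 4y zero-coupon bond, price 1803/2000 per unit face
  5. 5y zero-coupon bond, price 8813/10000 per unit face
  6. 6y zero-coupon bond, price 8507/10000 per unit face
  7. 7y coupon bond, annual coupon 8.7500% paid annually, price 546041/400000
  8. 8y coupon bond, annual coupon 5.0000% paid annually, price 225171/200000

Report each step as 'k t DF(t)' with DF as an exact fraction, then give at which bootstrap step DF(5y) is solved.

1 1 2377/2500
2 2 2319/2500
3 3 9227/10000
4 4 1803/2000
5 5 8813/10000
6 6 8507/10000
7 7 409/500
8 8 1549/2000
DF(5y) is solved at step 5

step 1 [1y] bond c/1=21/400: DF=(1000717/1000000 − 21/400·(0))/(1+21/400) = 2377/2500 ≈ 0.950800
step 2 [2y] swap r/1=181/4696: DF=(1 − 181/4696·(0.950800))/(1+181/4696) = 2319/2500 ≈ 0.927600
step 3 [3y] zero: DF = P = 9227/10000 ≈ 0.922700
step 4 [4y] zero: DF = P = 1803/2000 ≈ 0.901500
step 5 [5y] zero: DF = P = 8813/10000 ≈ 0.881300
step 6 [6y] zero: DF = P = 8507/10000 ≈ 0.850700
step 7 [7y] bond c/1=7/80: DF=(546041/400000 − 7/80·(0.950800+0.927600+0.922700+0.901500+0.881300+0.850700))/(1+7/80) = 409/500 ≈ 0.818000
step 8 [8y] bond c/1=1/20: DF=(225171/200000 − 1/20·(0.950800+0.927600+0.922700+0.901500+0.881300+0.850700+0.818000))/(1+1/20) = 1549/2000 ≈ 0.774500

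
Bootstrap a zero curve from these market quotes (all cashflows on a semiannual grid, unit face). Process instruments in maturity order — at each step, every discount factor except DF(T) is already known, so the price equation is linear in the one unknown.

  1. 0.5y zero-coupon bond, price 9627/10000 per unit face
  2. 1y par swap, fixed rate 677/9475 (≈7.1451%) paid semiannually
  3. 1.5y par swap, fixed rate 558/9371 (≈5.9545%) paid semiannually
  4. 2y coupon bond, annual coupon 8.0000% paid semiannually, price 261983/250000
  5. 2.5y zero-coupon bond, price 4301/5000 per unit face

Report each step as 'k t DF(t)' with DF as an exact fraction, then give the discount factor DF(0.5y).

step 1 [0.5y] zero: DF = P = 9627/10000 ≈ 0.962700
step 2 [1y] swap r/2=677/18950: DF=(1 − 677/18950·(0.962700))/(1+677/18950) = 9323/10000 ≈ 0.932300
step 3 [1.5y] swap r/2=279/9371: DF=(1 − 279/9371·(0.962700+0.932300))/(1+279/9371) = 9163/10000 ≈ 0.916300
step 4 [2y] bond c/2=1/25: DF=(261983/250000 − 1/25·(0.962700+0.932300+0.916300))/(1+1/25) = 1799/2000 ≈ 0.899500
step 5 [2.5y] zero: DF = P = 4301/5000 ≈ 0.860200

1 1/2 9627/10000
2 1 9323/10000
3 3/2 9163/10000
4 2 1799/2000
5 5/2 4301/5000
DF(0.5y) = 9627/10000 ≈ 0.962700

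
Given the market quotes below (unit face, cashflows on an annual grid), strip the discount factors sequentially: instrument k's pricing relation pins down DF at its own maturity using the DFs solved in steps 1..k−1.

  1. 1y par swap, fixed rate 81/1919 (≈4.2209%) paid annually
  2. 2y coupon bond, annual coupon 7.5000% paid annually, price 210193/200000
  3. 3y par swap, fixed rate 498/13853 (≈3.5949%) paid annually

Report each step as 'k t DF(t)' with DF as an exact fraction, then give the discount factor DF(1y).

1 1 1919/2000
2 2 9107/10000
3 3 2251/2500
DF(1y) = 1919/2000 ≈ 0.959500

step 1 [1y] swap r/1=81/1919: DF=(1 − 81/1919·(0))/(1+81/1919) = 1919/2000 ≈ 0.959500
step 2 [2y] bond c/1=3/40: DF=(210193/200000 − 3/40·(0.959500))/(1+3/40) = 9107/10000 ≈ 0.910700
step 3 [3y] swap r/1=498/13853: DF=(1 − 498/13853·(0.959500+0.910700))/(1+498/13853) = 2251/2500 ≈ 0.900400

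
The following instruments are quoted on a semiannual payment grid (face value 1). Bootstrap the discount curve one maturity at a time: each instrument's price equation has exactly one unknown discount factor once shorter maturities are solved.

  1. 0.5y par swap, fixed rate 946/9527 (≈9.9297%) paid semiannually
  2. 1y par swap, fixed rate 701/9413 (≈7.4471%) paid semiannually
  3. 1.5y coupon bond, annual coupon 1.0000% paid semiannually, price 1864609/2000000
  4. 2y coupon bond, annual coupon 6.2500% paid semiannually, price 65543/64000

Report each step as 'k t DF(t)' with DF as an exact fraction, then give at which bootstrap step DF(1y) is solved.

step 1 [0.5y] swap r/2=473/9527: DF=(1 − 473/9527·(0))/(1+473/9527) = 9527/10000 ≈ 0.952700
step 2 [1y] swap r/2=701/18826: DF=(1 − 701/18826·(0.952700))/(1+701/18826) = 9299/10000 ≈ 0.929900
step 3 [1.5y] bond c/2=1/200: DF=(1864609/2000000 − 1/200·(0.952700+0.929900))/(1+1/200) = 9183/10000 ≈ 0.918300
step 4 [2y] bond c/2=1/32: DF=(65543/64000 − 1/32·(0.952700+0.929900+0.918300))/(1+1/32) = 4541/5000 ≈ 0.908200

1 1/2 9527/10000
2 1 9299/10000
3 3/2 9183/10000
4 2 4541/5000
DF(1y) is solved at step 2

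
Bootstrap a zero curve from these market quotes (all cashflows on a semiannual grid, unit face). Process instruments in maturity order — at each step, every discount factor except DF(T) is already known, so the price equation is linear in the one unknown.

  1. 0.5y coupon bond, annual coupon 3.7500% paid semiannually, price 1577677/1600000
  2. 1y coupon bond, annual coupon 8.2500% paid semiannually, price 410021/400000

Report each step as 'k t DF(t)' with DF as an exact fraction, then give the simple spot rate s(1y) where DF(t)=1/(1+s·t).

1 1/2 9679/10000
2 1 9461/10000
s(1y) = (1/(9461/10000) − 1)/(1) = 539/9461 ≈ 5.6971%

step 1 [0.5y] bond c/2=3/160: DF=(1577677/1600000 − 3/160·(0))/(1+3/160) = 9679/10000 ≈ 0.967900
step 2 [1y] bond c/2=33/800: DF=(410021/400000 − 33/800·(0.967900))/(1+33/800) = 9461/10000 ≈ 0.946100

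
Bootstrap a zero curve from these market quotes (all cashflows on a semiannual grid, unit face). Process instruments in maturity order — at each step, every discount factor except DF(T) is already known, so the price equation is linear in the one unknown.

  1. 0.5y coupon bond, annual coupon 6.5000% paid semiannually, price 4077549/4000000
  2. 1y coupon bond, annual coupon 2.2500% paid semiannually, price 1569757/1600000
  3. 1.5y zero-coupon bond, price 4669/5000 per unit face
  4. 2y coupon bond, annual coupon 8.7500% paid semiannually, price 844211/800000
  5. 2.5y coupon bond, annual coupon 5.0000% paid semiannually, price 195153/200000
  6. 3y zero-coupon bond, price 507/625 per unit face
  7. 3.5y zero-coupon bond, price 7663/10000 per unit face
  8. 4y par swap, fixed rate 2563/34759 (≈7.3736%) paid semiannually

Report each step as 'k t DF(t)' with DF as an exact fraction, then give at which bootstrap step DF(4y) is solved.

1 1/2 9873/10000
2 1 1199/1250
3 3/2 4669/5000
4 2 8903/10000
5 5/2 43/50
6 3 507/625
7 7/2 7663/10000
8 4 7437/10000
DF(4y) is solved at step 8

step 1 [0.5y] bond c/2=13/400: DF=(4077549/4000000 − 13/400·(0))/(1+13/400) = 9873/10000 ≈ 0.987300
step 2 [1y] bond c/2=9/800: DF=(1569757/1600000 − 9/800·(0.987300))/(1+9/800) = 1199/1250 ≈ 0.959200
step 3 [1.5y] zero: DF = P = 4669/5000 ≈ 0.933800
step 4 [2y] bond c/2=7/160: DF=(844211/800000 − 7/160·(0.987300+0.959200+0.933800))/(1+7/160) = 8903/10000 ≈ 0.890300
step 5 [2.5y] bond c/2=1/40: DF=(195153/200000 − 1/40·(0.987300+0.959200+0.933800+0.890300))/(1+1/40) = 43/50 ≈ 0.860000
step 6 [3y] zero: DF = P = 507/625 ≈ 0.811200
step 7 [3.5y] zero: DF = P = 7663/10000 ≈ 0.766300
step 8 [4y] swap r/2=2563/69518: DF=(1 − 2563/69518·(0.987300+0.959200+0.933800+0.890300+0.860000+0.811200+0.766300))/(1+2563/69518) = 7437/10000 ≈ 0.743700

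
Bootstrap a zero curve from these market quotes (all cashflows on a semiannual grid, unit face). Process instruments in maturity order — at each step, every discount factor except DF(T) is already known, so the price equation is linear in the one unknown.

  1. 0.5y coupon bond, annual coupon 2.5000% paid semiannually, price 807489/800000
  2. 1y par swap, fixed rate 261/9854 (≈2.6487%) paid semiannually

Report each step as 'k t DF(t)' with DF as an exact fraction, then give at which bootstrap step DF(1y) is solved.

1 1/2 9969/10000
2 1 9739/10000
DF(1y) is solved at step 2

step 1 [0.5y] bond c/2=1/80: DF=(807489/800000 − 1/80·(0))/(1+1/80) = 9969/10000 ≈ 0.996900
step 2 [1y] swap r/2=261/19708: DF=(1 − 261/19708·(0.996900))/(1+261/19708) = 9739/10000 ≈ 0.973900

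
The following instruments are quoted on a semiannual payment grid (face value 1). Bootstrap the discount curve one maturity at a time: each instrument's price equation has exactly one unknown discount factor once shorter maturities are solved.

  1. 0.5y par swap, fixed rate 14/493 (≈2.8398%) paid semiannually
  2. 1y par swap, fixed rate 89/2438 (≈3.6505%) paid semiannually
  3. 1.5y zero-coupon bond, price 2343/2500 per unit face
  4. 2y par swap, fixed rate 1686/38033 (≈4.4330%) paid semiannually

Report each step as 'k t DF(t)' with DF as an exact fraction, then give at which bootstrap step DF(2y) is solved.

step 1 [0.5y] swap r/2=7/493: DF=(1 − 7/493·(0))/(1+7/493) = 493/500 ≈ 0.986000
step 2 [1y] swap r/2=89/4876: DF=(1 − 89/4876·(0.986000))/(1+89/4876) = 2411/2500 ≈ 0.964400
step 3 [1.5y] zero: DF = P = 2343/2500 ≈ 0.937200
step 4 [2y] swap r/2=843/38033: DF=(1 − 843/38033·(0.986000+0.964400+0.937200))/(1+843/38033) = 9157/10000 ≈ 0.915700

1 1/2 493/500
2 1 2411/2500
3 3/2 2343/2500
4 2 9157/10000
DF(2y) is solved at step 4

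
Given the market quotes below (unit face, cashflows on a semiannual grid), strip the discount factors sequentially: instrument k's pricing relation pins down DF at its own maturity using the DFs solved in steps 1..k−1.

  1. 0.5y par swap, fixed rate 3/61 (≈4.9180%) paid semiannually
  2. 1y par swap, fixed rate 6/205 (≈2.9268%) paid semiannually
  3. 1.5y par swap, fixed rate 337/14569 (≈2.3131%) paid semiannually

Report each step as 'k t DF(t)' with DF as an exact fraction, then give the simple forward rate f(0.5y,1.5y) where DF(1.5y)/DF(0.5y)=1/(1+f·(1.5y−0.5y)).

1 1/2 122/125
2 1 1943/2000
3 3/2 9663/10000
f(0.5y,1.5y) = ((122/125)/(9663/10000) − 1)/(1) = 97/9663 ≈ 1.0038%

step 1 [0.5y] swap r/2=3/122: DF=(1 − 3/122·(0))/(1+3/122) = 122/125 ≈ 0.976000
step 2 [1y] swap r/2=3/205: DF=(1 − 3/205·(0.976000))/(1+3/205) = 1943/2000 ≈ 0.971500
step 3 [1.5y] swap r/2=337/29138: DF=(1 − 337/29138·(0.976000+0.971500))/(1+337/29138) = 9663/10000 ≈ 0.966300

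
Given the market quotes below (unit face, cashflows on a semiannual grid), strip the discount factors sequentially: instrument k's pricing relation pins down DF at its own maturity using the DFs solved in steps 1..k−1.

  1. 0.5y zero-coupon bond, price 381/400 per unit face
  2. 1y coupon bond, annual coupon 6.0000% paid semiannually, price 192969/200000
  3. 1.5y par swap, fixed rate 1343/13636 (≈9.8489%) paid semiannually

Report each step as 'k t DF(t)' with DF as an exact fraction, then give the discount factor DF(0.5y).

1 1/2 381/400
2 1 909/1000
3 3/2 8657/10000
DF(0.5y) = 381/400 ≈ 0.952500

step 1 [0.5y] zero: DF = P = 381/400 ≈ 0.952500
step 2 [1y] bond c/2=3/100: DF=(192969/200000 − 3/100·(0.952500))/(1+3/100) = 909/1000 ≈ 0.909000
step 3 [1.5y] swap r/2=1343/27272: DF=(1 − 1343/27272·(0.952500+0.909000))/(1+1343/27272) = 8657/10000 ≈ 0.865700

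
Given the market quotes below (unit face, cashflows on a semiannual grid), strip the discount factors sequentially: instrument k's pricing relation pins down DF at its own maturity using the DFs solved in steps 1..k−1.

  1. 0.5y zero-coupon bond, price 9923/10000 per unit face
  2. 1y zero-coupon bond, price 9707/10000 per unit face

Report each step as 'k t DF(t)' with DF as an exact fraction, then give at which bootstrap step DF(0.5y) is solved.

1 1/2 9923/10000
2 1 9707/10000
DF(0.5y) is solved at step 1

step 1 [0.5y] zero: DF = P = 9923/10000 ≈ 0.992300
step 2 [1y] zero: DF = P = 9707/10000 ≈ 0.970700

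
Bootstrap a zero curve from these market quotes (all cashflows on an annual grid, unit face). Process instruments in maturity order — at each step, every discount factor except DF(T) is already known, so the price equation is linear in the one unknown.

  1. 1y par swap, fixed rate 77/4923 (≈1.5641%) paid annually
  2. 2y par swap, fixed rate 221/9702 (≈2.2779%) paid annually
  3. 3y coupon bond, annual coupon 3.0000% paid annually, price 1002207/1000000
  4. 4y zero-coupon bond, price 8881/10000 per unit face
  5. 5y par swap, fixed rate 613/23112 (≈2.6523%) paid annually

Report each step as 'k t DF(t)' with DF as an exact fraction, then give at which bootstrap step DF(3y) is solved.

1 1 4923/5000
2 2 4779/5000
3 3 1833/2000
4 4 8881/10000
5 5 4387/5000
DF(3y) is solved at step 3

step 1 [1y] swap r/1=77/4923: DF=(1 − 77/4923·(0))/(1+77/4923) = 4923/5000 ≈ 0.984600
step 2 [2y] swap r/1=221/9702: DF=(1 − 221/9702·(0.984600))/(1+221/9702) = 4779/5000 ≈ 0.955800
step 3 [3y] bond c/1=3/100: DF=(1002207/1000000 − 3/100·(0.984600+0.955800))/(1+3/100) = 1833/2000 ≈ 0.916500
step 4 [4y] zero: DF = P = 8881/10000 ≈ 0.888100
step 5 [5y] swap r/1=613/23112: DF=(1 − 613/23112·(0.984600+0.955800+0.916500+0.888100))/(1+613/23112) = 4387/5000 ≈ 0.877400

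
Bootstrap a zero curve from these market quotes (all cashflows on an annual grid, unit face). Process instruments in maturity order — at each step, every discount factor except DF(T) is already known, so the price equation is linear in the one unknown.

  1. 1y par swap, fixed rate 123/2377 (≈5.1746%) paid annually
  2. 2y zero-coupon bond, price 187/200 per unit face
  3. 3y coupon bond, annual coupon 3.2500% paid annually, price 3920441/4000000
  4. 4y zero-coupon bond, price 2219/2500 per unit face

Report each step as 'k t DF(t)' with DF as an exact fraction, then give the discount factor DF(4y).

step 1 [1y] swap r/1=123/2377: DF=(1 − 123/2377·(0))/(1+123/2377) = 2377/2500 ≈ 0.950800
step 2 [2y] zero: DF = P = 187/200 ≈ 0.935000
step 3 [3y] bond c/1=13/400: DF=(3920441/4000000 − 13/400·(0.950800+0.935000))/(1+13/400) = 8899/10000 ≈ 0.889900
step 4 [4y] zero: DF = P = 2219/2500 ≈ 0.887600

1 1 2377/2500
2 2 187/200
3 3 8899/10000
4 4 2219/2500
DF(4y) = 2219/2500 ≈ 0.887600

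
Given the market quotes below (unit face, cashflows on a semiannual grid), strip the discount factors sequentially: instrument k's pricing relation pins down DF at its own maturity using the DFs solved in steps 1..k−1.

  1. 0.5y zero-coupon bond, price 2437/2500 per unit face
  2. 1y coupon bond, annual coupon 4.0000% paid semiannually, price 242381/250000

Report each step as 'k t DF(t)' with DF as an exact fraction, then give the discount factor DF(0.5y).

1 1/2 2437/2500
2 1 4657/5000
DF(0.5y) = 2437/2500 ≈ 0.974800

step 1 [0.5y] zero: DF = P = 2437/2500 ≈ 0.974800
step 2 [1y] bond c/2=1/50: DF=(242381/250000 − 1/50·(0.974800))/(1+1/50) = 4657/5000 ≈ 0.931400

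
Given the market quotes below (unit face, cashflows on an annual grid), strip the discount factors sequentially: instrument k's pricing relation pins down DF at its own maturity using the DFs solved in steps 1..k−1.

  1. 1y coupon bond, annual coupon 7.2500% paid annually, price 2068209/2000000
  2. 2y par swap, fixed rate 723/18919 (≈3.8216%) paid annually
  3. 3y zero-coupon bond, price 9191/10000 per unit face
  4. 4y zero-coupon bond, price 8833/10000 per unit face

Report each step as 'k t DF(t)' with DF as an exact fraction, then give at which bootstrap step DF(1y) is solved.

step 1 [1y] bond c/1=29/400: DF=(2068209/2000000 − 29/400·(0))/(1+29/400) = 4821/5000 ≈ 0.964200
step 2 [2y] swap r/1=723/18919: DF=(1 − 723/18919·(0.964200))/(1+723/18919) = 9277/10000 ≈ 0.927700
step 3 [3y] zero: DF = P = 9191/10000 ≈ 0.919100
step 4 [4y] zero: DF = P = 8833/10000 ≈ 0.883300

1 1 4821/5000
2 2 9277/10000
3 3 9191/10000
4 4 8833/10000
DF(1y) is solved at step 1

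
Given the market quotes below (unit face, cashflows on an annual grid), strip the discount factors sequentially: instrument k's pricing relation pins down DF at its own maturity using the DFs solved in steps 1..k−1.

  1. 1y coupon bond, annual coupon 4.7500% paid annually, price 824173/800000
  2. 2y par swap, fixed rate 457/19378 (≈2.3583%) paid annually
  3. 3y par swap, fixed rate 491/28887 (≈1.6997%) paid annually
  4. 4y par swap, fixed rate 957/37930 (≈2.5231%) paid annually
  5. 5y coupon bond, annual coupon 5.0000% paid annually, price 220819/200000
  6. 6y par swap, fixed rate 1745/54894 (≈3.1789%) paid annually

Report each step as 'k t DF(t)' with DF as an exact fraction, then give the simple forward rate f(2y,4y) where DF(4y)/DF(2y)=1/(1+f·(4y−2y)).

1 1 1967/2000
2 2 9543/10000
3 3 9509/10000
4 4 9043/10000
5 5 8709/10000
6 6 1651/2000
f(2y,4y) = ((9543/10000)/(9043/10000) − 1)/(2) = 250/9043 ≈ 2.7646%

step 1 [1y] bond c/1=19/400: DF=(824173/800000 − 19/400·(0))/(1+19/400) = 1967/2000 ≈ 0.983500
step 2 [2y] swap r/1=457/19378: DF=(1 − 457/19378·(0.983500))/(1+457/19378) = 9543/10000 ≈ 0.954300
step 3 [3y] swap r/1=491/28887: DF=(1 − 491/28887·(0.983500+0.954300))/(1+491/28887) = 9509/10000 ≈ 0.950900
step 4 [4y] swap r/1=957/37930: DF=(1 − 957/37930·(0.983500+0.954300+0.950900))/(1+957/37930) = 9043/10000 ≈ 0.904300
step 5 [5y] bond c/1=1/20: DF=(220819/200000 − 1/20·(0.983500+0.954300+0.950900+0.904300))/(1+1/20) = 8709/10000 ≈ 0.870900
step 6 [6y] swap r/1=1745/54894: DF=(1 − 1745/54894·(0.983500+0.954300+0.950900+0.904300+0.870900))/(1+1745/54894) = 1651/2000 ≈ 0.825500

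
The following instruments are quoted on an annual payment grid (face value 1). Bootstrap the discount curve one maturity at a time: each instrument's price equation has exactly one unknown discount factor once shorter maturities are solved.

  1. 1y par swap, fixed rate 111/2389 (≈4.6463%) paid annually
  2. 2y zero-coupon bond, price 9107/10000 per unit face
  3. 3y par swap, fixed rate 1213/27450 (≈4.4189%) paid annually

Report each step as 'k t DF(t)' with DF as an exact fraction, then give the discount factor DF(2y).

step 1 [1y] swap r/1=111/2389: DF=(1 − 111/2389·(0))/(1+111/2389) = 2389/2500 ≈ 0.955600
step 2 [2y] zero: DF = P = 9107/10000 ≈ 0.910700
step 3 [3y] swap r/1=1213/27450: DF=(1 − 1213/27450·(0.955600+0.910700))/(1+1213/27450) = 8787/10000 ≈ 0.878700

1 1 2389/2500
2 2 9107/10000
3 3 8787/10000
DF(2y) = 9107/10000 ≈ 0.910700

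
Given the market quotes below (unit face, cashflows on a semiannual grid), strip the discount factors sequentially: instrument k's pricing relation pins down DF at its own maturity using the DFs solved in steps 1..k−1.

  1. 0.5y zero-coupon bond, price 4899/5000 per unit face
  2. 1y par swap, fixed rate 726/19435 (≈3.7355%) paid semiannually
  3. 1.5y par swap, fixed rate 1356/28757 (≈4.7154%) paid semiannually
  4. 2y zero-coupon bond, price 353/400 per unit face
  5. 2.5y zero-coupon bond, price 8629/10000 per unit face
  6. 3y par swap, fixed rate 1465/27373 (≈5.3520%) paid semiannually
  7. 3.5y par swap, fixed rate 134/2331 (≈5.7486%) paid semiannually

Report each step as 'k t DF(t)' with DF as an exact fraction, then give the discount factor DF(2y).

1 1/2 4899/5000
2 1 9637/10000
3 3/2 4661/5000
4 2 353/400
5 5/2 8629/10000
6 3 1707/2000
7 7/2 8191/10000
DF(2y) = 353/400 ≈ 0.882500

step 1 [0.5y] zero: DF = P = 4899/5000 ≈ 0.979800
step 2 [1y] swap r/2=363/19435: DF=(1 − 363/19435·(0.979800))/(1+363/19435) = 9637/10000 ≈ 0.963700
step 3 [1.5y] swap r/2=678/28757: DF=(1 − 678/28757·(0.979800+0.963700))/(1+678/28757) = 4661/5000 ≈ 0.932200
step 4 [2y] zero: DF = P = 353/400 ≈ 0.882500
step 5 [2.5y] zero: DF = P = 8629/10000 ≈ 0.862900
step 6 [3y] swap r/2=1465/54746: DF=(1 − 1465/54746·(0.979800+0.963700+0.932200+0.882500+0.862900))/(1+1465/54746) = 1707/2000 ≈ 0.853500
step 7 [3.5y] swap r/2=67/2331: DF=(1 − 67/2331·(0.979800+0.963700+0.932200+0.882500+0.862900+0.853500))/(1+67/2331) = 8191/10000 ≈ 0.819100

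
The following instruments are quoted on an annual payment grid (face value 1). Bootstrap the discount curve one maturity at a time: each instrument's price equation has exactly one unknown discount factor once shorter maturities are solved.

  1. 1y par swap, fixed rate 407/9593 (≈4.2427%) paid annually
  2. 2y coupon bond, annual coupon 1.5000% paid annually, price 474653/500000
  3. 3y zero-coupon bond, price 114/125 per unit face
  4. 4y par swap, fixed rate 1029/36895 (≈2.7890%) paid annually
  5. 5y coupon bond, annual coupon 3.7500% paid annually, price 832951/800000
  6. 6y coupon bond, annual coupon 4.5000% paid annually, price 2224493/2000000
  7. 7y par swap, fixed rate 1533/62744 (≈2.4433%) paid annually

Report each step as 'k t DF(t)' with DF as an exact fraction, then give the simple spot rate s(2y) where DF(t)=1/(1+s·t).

step 1 [1y] swap r/1=407/9593: DF=(1 − 407/9593·(0))/(1+407/9593) = 9593/10000 ≈ 0.959300
step 2 [2y] bond c/1=3/200: DF=(474653/500000 − 3/200·(0.959300))/(1+3/200) = 9211/10000 ≈ 0.921100
step 3 [3y] zero: DF = P = 114/125 ≈ 0.912000
step 4 [4y] swap r/1=1029/36895: DF=(1 − 1029/36895·(0.959300+0.921100+0.912000))/(1+1029/36895) = 8971/10000 ≈ 0.897100
step 5 [5y] bond c/1=3/80: DF=(832951/800000 − 3/80·(0.959300+0.921100+0.912000+0.897100))/(1+3/80) = 4351/5000 ≈ 0.870200
step 6 [6y] bond c/1=9/200: DF=(2224493/2000000 − 9/200·(0.959300+0.921100+0.912000+0.897100+0.870200))/(1+9/200) = 217/250 ≈ 0.868000
step 7 [7y] swap r/1=1533/62744: DF=(1 − 1533/62744·(0.959300+0.921100+0.912000+0.897100+0.870200+0.868000))/(1+1533/62744) = 8467/10000 ≈ 0.846700

1 1 9593/10000
2 2 9211/10000
3 3 114/125
4 4 8971/10000
5 5 4351/5000
6 6 217/250
7 7 8467/10000
s(2y) = (1/(9211/10000) − 1)/(2) = 789/18422 ≈ 4.2829%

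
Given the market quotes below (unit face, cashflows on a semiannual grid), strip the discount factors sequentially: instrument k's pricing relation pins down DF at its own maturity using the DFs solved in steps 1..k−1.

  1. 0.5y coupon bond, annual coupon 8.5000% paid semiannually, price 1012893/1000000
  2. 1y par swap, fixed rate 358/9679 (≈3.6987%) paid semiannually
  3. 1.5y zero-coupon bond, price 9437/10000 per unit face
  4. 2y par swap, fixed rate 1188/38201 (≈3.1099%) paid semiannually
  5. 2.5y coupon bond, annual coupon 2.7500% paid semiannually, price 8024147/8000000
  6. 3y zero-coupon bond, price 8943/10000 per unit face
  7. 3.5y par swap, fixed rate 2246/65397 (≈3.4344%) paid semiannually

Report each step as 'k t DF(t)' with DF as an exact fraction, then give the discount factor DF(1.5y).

1 1/2 2429/2500
2 1 4821/5000
3 3/2 9437/10000
4 2 4703/5000
5 5/2 586/625
6 3 8943/10000
7 7/2 8877/10000
DF(1.5y) = 9437/10000 ≈ 0.943700

step 1 [0.5y] bond c/2=17/400: DF=(1012893/1000000 − 17/400·(0))/(1+17/400) = 2429/2500 ≈ 0.971600
step 2 [1y] swap r/2=179/9679: DF=(1 − 179/9679·(0.971600))/(1+179/9679) = 4821/5000 ≈ 0.964200
step 3 [1.5y] zero: DF = P = 9437/10000 ≈ 0.943700
step 4 [2y] swap r/2=594/38201: DF=(1 − 594/38201·(0.971600+0.964200+0.943700))/(1+594/38201) = 4703/5000 ≈ 0.940600
step 5 [2.5y] bond c/2=11/800: DF=(8024147/8000000 − 11/800·(0.971600+0.964200+0.943700+0.940600))/(1+11/800) = 586/625 ≈ 0.937600
step 6 [3y] zero: DF = P = 8943/10000 ≈ 0.894300
step 7 [3.5y] swap r/2=1123/65397: DF=(1 − 1123/65397·(0.971600+0.964200+0.943700+0.940600+0.937600+0.894300))/(1+1123/65397) = 8877/10000 ≈ 0.887700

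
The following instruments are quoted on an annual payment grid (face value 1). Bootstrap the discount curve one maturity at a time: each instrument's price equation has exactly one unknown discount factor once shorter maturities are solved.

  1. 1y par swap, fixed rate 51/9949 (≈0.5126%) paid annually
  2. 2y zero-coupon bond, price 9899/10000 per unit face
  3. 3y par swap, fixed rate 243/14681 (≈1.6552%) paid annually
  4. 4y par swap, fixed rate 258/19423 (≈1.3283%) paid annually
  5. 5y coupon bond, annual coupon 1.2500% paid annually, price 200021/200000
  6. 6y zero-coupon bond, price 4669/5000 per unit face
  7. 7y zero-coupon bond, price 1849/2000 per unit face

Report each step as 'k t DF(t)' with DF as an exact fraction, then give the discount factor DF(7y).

1 1 9949/10000
2 2 9899/10000
3 3 4757/5000
4 4 2371/2500
5 5 4699/5000
6 6 4669/5000
7 7 1849/2000
DF(7y) = 1849/2000 ≈ 0.924500

step 1 [1y] swap r/1=51/9949: DF=(1 − 51/9949·(0))/(1+51/9949) = 9949/10000 ≈ 0.994900
step 2 [2y] zero: DF = P = 9899/10000 ≈ 0.989900
step 3 [3y] swap r/1=243/14681: DF=(1 − 243/14681·(0.994900+0.989900))/(1+243/14681) = 4757/5000 ≈ 0.951400
step 4 [4y] swap r/1=258/19423: DF=(1 − 258/19423·(0.994900+0.989900+0.951400))/(1+258/19423) = 2371/2500 ≈ 0.948400
step 5 [5y] bond c/1=1/80: DF=(200021/200000 − 1/80·(0.994900+0.989900+0.951400+0.948400))/(1+1/80) = 4699/5000 ≈ 0.939800
step 6 [6y] zero: DF = P = 4669/5000 ≈ 0.933800
step 7 [7y] zero: DF = P = 1849/2000 ≈ 0.924500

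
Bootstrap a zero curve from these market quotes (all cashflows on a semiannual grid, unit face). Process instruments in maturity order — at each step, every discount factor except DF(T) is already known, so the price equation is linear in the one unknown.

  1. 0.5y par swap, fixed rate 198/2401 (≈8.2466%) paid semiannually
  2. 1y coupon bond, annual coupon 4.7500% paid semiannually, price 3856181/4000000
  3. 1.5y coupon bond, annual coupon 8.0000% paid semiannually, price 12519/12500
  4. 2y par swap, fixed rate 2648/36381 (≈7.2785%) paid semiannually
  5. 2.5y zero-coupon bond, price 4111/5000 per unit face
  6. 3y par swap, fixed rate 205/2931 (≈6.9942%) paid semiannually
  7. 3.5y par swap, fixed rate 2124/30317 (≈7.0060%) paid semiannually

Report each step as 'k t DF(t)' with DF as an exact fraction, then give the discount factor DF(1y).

1 1/2 2401/2500
2 1 4597/5000
3 3/2 8907/10000
4 2 2169/2500
5 5/2 4111/5000
6 3 1631/2000
7 7/2 1969/2500
DF(1y) = 4597/5000 ≈ 0.919400

step 1 [0.5y] swap r/2=99/2401: DF=(1 − 99/2401·(0))/(1+99/2401) = 2401/2500 ≈ 0.960400
step 2 [1y] bond c/2=19/800: DF=(3856181/4000000 − 19/800·(0.960400))/(1+19/800) = 4597/5000 ≈ 0.919400
step 3 [1.5y] bond c/2=1/25: DF=(12519/12500 − 1/25·(0.960400+0.919400))/(1+1/25) = 8907/10000 ≈ 0.890700
step 4 [2y] swap r/2=1324/36381: DF=(1 − 1324/36381·(0.960400+0.919400+0.890700))/(1+1324/36381) = 2169/2500 ≈ 0.867600
step 5 [2.5y] zero: DF = P = 4111/5000 ≈ 0.822200
step 6 [3y] swap r/2=205/5862: DF=(1 − 205/5862·(0.960400+0.919400+0.890700+0.867600+0.822200))/(1+205/5862) = 1631/2000 ≈ 0.815500
step 7 [3.5y] swap r/2=1062/30317: DF=(1 − 1062/30317·(0.960400+0.919400+0.890700+0.867600+0.822200+0.815500))/(1+1062/30317) = 1969/2500 ≈ 0.787600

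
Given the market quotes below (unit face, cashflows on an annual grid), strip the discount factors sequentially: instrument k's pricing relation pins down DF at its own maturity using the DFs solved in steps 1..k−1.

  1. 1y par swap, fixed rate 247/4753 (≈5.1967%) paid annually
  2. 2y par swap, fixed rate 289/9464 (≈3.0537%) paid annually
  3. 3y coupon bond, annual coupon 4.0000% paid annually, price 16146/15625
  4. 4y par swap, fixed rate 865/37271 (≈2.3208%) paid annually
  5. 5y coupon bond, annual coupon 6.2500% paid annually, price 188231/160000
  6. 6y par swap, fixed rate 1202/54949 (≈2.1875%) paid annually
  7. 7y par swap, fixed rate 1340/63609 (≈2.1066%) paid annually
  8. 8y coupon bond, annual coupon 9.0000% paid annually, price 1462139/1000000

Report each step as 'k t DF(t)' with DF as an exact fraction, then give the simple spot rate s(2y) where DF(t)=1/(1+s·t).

1 1 4753/5000
2 2 4711/5000
3 3 1151/1250
4 4 1827/2000
5 5 111/125
6 6 4399/5000
7 7 433/500
8 8 4081/5000
s(2y) = (1/(4711/5000) − 1)/(2) = 289/9422 ≈ 3.0673%

step 1 [1y] swap r/1=247/4753: DF=(1 − 247/4753·(0))/(1+247/4753) = 4753/5000 ≈ 0.950600
step 2 [2y] swap r/1=289/9464: DF=(1 − 289/9464·(0.950600))/(1+289/9464) = 4711/5000 ≈ 0.942200
step 3 [3y] bond c/1=1/25: DF=(16146/15625 − 1/25·(0.950600+0.942200))/(1+1/25) = 1151/1250 ≈ 0.920800
step 4 [4y] swap r/1=865/37271: DF=(1 − 865/37271·(0.950600+0.942200+0.920800))/(1+865/37271) = 1827/2000 ≈ 0.913500
step 5 [5y] bond c/1=1/16: DF=(188231/160000 − 1/16·(0.950600+0.942200+0.920800+0.913500))/(1+1/16) = 111/125 ≈ 0.888000
step 6 [6y] swap r/1=1202/54949: DF=(1 − 1202/54949·(0.950600+0.942200+0.920800+0.913500+0.888000))/(1+1202/54949) = 4399/5000 ≈ 0.879800
step 7 [7y] swap r/1=1340/63609: DF=(1 − 1340/63609·(0.950600+0.942200+0.920800+0.913500+0.888000+0.879800))/(1+1340/63609) = 433/500 ≈ 0.866000
step 8 [8y] bond c/1=9/100: DF=(1462139/1000000 − 9/100·(0.950600+0.942200+0.920800+0.913500+0.888000+0.879800+0.866000))/(1+9/100) = 4081/5000 ≈ 0.816200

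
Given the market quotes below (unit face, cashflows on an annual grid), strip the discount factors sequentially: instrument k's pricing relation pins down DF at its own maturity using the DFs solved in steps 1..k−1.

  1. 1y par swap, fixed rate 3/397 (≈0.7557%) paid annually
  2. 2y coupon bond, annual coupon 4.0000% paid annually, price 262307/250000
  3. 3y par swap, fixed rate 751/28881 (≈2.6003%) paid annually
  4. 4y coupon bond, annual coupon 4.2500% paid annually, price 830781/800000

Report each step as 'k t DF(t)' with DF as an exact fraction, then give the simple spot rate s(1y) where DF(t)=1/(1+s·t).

step 1 [1y] swap r/1=3/397: DF=(1 − 3/397·(0))/(1+3/397) = 397/400 ≈ 0.992500
step 2 [2y] bond c/1=1/25: DF=(262307/250000 − 1/25·(0.992500))/(1+1/25) = 9707/10000 ≈ 0.970700
step 3 [3y] swap r/1=751/28881: DF=(1 − 751/28881·(0.992500+0.970700))/(1+751/28881) = 9249/10000 ≈ 0.924900
step 4 [4y] bond c/1=17/400: DF=(830781/800000 − 17/400·(0.992500+0.970700+0.924900))/(1+17/400) = 549/625 ≈ 0.878400

1 1 397/400
2 2 9707/10000
3 3 9249/10000
4 4 549/625
s(1y) = (1/(397/400) − 1)/(1) = 3/397 ≈ 0.7557%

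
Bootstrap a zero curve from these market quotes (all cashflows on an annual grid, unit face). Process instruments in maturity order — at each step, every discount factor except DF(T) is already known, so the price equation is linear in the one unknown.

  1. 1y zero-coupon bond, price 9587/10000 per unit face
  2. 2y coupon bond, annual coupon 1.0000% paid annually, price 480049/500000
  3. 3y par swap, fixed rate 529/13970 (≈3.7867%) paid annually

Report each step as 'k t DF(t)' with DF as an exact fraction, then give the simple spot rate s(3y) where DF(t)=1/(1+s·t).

1 1 9587/10000
2 2 9411/10000
3 3 4471/5000
s(3y) = (1/(4471/5000) − 1)/(3) = 529/13413 ≈ 3.9439%

step 1 [1y] zero: DF = P = 9587/10000 ≈ 0.958700
step 2 [2y] bond c/1=1/100: DF=(480049/500000 − 1/100·(0.958700))/(1+1/100) = 9411/10000 ≈ 0.941100
step 3 [3y] swap r/1=529/13970: DF=(1 − 529/13970·(0.958700+0.941100))/(1+529/13970) = 4471/5000 ≈ 0.894200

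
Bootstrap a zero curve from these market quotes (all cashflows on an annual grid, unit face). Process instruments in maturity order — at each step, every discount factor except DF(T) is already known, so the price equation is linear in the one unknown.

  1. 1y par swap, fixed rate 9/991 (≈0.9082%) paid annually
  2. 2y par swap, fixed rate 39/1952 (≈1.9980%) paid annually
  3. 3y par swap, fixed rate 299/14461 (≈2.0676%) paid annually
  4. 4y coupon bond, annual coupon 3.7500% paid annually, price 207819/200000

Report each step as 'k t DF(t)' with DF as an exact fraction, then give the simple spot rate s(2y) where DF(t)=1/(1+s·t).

step 1 [1y] swap r/1=9/991: DF=(1 − 9/991·(0))/(1+9/991) = 991/1000 ≈ 0.991000
step 2 [2y] swap r/1=39/1952: DF=(1 − 39/1952·(0.991000))/(1+39/1952) = 961/1000 ≈ 0.961000
step 3 [3y] swap r/1=299/14461: DF=(1 − 299/14461·(0.991000+0.961000))/(1+299/14461) = 4701/5000 ≈ 0.940200
step 4 [4y] bond c/1=3/80: DF=(207819/200000 − 3/80·(0.991000+0.961000+0.940200))/(1+3/80) = 897/1000 ≈ 0.897000

1 1 991/1000
2 2 961/1000
3 3 4701/5000
4 4 897/1000
s(2y) = (1/(961/1000) − 1)/(2) = 39/1922 ≈ 2.0291%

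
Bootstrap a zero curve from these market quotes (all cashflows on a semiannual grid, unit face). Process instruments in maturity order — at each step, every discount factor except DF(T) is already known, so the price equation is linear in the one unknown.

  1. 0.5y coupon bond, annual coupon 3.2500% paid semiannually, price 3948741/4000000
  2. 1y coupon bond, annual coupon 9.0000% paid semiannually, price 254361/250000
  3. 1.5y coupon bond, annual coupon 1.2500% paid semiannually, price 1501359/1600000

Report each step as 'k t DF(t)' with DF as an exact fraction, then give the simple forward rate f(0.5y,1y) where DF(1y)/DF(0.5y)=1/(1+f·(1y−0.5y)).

step 1 [0.5y] bond c/2=13/800: DF=(3948741/4000000 − 13/800·(0))/(1+13/800) = 4857/5000 ≈ 0.971400
step 2 [1y] bond c/2=9/200: DF=(254361/250000 − 9/200·(0.971400))/(1+9/200) = 4659/5000 ≈ 0.931800
step 3 [1.5y] bond c/2=1/160: DF=(1501359/1600000 − 1/160·(0.971400+0.931800))/(1+1/160) = 9207/10000 ≈ 0.920700

1 1/2 4857/5000
2 1 4659/5000
3 3/2 9207/10000
f(0.5y,1y) = ((4857/5000)/(4659/5000) − 1)/(1/2) = 132/1553 ≈ 8.4997%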